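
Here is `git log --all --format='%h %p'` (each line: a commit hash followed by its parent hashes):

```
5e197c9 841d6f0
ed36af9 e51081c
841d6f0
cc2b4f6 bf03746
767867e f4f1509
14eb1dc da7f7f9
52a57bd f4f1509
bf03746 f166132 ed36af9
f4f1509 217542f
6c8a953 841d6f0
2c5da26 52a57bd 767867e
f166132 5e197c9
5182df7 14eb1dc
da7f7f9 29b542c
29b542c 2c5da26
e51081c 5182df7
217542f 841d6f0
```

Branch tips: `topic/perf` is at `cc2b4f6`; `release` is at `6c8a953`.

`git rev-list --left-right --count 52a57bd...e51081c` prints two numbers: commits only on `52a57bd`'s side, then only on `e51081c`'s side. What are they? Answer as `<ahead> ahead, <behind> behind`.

0 ahead, 7 behind

Reachable from 52a57bd: {217542f, 52a57bd, 841d6f0, f4f1509}.
Reachable from e51081c: {14eb1dc, 217542f, 29b542c, 2c5da26, 5182df7, 52a57bd, 767867e, 841d6f0, da7f7f9, e51081c, f4f1509}.
Only in 52a57bd's history (ahead): {} — 0.
Only in e51081c's history (behind): {14eb1dc, 29b542c, 2c5da26, 5182df7, 767867e, da7f7f9, e51081c} — 7.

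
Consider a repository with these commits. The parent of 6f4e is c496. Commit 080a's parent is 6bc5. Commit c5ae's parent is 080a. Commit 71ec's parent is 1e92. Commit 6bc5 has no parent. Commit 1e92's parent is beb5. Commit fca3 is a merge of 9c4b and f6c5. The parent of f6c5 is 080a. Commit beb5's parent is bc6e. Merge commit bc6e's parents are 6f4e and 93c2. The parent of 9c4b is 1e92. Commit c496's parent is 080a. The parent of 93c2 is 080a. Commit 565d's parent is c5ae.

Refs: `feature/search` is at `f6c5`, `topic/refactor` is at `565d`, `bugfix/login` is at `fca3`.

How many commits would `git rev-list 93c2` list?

Walking parent pointers from 93c2: reachable set = {080a, 6bc5, 93c2}.
That is 3 commits.

3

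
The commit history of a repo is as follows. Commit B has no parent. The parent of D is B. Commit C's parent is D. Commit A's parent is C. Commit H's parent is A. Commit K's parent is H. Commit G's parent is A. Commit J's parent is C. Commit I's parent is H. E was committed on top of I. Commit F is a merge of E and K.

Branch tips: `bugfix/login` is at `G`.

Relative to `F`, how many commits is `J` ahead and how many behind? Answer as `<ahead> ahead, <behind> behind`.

1 ahead, 6 behind

Reachable from J: {B, C, D, J}.
Reachable from F: {A, B, C, D, E, F, H, I, K}.
Only in J's history (ahead): {J} — 1.
Only in F's history (behind): {A, E, F, H, I, K} — 6.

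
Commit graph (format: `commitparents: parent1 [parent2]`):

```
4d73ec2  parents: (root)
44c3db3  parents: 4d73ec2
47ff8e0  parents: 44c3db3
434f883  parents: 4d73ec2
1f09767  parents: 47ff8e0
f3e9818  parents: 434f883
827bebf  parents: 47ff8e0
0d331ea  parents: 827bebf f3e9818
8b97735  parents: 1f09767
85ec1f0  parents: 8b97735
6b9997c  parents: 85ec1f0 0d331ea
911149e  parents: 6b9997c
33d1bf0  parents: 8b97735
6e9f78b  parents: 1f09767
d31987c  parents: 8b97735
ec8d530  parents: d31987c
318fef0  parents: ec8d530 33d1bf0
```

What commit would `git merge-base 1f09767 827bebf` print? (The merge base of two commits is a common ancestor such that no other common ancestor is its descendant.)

47ff8e0

Ancestors of 1f09767: {1f09767, 44c3db3, 47ff8e0, 4d73ec2}.
Ancestors of 827bebf: {44c3db3, 47ff8e0, 4d73ec2, 827bebf}.
Common ancestors: {44c3db3, 47ff8e0, 4d73ec2}.
Among these, 47ff8e0 is not an ancestor of any other common ancestor — it is the merge base.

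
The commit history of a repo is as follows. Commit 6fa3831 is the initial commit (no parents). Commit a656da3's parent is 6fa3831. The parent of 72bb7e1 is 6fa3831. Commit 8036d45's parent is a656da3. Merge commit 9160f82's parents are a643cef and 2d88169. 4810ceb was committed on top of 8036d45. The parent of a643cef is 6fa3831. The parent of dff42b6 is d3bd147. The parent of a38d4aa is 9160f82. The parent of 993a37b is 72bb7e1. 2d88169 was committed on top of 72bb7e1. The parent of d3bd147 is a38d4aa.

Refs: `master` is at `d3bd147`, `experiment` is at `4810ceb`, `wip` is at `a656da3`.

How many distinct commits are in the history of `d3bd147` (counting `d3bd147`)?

7

Walking parent pointers from d3bd147: reachable set = {2d88169, 6fa3831, 72bb7e1, 9160f82, a38d4aa, a643cef, d3bd147}.
That is 7 commits.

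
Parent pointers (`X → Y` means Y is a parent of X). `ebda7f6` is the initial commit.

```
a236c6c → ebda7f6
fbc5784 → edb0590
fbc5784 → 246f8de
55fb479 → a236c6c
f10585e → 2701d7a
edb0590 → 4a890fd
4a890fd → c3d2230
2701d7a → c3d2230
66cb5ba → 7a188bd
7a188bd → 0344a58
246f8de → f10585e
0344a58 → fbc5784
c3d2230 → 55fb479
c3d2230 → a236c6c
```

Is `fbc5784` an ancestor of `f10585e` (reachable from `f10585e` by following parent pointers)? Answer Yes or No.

No

Ancestors of f10585e: {2701d7a, 55fb479, a236c6c, c3d2230, ebda7f6, f10585e}.
fbc5784 is not in that set, so it is not an ancestor of f10585e.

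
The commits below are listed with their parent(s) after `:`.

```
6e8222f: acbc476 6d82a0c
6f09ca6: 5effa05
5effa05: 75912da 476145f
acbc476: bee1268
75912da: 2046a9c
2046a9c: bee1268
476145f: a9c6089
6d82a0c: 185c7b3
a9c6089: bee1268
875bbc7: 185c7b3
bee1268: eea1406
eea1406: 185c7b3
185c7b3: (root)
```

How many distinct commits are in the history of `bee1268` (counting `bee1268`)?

Walking parent pointers from bee1268: reachable set = {185c7b3, bee1268, eea1406}.
That is 3 commits.

3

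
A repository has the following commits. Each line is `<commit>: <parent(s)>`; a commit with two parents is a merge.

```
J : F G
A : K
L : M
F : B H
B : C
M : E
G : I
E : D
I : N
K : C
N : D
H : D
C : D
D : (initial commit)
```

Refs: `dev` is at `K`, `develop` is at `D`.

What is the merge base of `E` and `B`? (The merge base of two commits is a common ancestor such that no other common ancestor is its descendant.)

Ancestors of E: {D, E}.
Ancestors of B: {B, C, D}.
Common ancestors: {D}.
The only common ancestor is D, so it is the merge base.

D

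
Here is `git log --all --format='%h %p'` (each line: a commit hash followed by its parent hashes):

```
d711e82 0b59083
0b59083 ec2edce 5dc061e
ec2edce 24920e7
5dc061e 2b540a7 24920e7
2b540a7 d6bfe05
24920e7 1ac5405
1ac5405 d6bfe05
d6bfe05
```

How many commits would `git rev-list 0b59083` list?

7

Walking parent pointers from 0b59083: reachable set = {0b59083, 1ac5405, 24920e7, 2b540a7, 5dc061e, d6bfe05, ec2edce}.
That is 7 commits.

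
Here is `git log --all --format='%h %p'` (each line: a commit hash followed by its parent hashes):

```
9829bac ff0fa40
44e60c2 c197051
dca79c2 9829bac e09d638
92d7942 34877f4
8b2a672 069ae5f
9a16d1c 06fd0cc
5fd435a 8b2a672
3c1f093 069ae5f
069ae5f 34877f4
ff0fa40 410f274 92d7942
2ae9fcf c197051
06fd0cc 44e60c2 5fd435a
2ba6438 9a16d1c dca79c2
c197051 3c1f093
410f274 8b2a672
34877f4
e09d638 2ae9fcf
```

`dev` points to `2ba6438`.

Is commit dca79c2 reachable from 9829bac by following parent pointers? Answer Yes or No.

No

Ancestors of 9829bac: {069ae5f, 34877f4, 410f274, 8b2a672, 92d7942, 9829bac, ff0fa40}.
dca79c2 is not in that set, so it is not an ancestor of 9829bac.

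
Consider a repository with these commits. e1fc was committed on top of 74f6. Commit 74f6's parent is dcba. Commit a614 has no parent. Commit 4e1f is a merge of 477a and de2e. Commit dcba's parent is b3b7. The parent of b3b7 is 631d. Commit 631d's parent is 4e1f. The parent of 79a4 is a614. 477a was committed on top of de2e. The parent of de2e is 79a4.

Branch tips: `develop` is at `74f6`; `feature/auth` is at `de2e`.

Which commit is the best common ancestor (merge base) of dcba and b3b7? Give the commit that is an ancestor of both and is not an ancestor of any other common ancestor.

b3b7

Ancestors of dcba: {477a, 4e1f, 631d, 79a4, a614, b3b7, dcba, de2e}.
Ancestors of b3b7: {477a, 4e1f, 631d, 79a4, a614, b3b7, de2e}.
Common ancestors: {477a, 4e1f, 631d, 79a4, a614, b3b7, de2e}.
Among these, b3b7 is not an ancestor of any other common ancestor — it is the merge base.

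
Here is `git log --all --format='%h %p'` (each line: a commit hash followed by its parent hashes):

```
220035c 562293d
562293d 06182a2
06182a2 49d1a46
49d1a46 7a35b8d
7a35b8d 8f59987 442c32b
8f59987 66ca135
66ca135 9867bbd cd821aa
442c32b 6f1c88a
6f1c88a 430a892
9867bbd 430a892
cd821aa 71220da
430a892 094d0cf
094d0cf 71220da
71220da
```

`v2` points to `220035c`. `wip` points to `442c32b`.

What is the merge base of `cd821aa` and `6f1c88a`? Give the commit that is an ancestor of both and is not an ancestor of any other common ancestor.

71220da

Ancestors of cd821aa: {71220da, cd821aa}.
Ancestors of 6f1c88a: {094d0cf, 430a892, 6f1c88a, 71220da}.
Common ancestors: {71220da}.
The only common ancestor is 71220da, so it is the merge base.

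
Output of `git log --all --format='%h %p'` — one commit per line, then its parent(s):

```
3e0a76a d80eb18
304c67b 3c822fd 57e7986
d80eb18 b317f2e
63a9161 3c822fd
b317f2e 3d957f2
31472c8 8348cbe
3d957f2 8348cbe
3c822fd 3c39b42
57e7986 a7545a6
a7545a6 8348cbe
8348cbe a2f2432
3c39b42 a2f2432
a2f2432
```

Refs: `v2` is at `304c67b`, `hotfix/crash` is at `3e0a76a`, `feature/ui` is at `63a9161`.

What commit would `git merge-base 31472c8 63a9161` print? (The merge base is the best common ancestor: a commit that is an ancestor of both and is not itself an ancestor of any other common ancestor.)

Ancestors of 31472c8: {31472c8, 8348cbe, a2f2432}.
Ancestors of 63a9161: {3c39b42, 3c822fd, 63a9161, a2f2432}.
Common ancestors: {a2f2432}.
The only common ancestor is a2f2432, so it is the merge base.

a2f2432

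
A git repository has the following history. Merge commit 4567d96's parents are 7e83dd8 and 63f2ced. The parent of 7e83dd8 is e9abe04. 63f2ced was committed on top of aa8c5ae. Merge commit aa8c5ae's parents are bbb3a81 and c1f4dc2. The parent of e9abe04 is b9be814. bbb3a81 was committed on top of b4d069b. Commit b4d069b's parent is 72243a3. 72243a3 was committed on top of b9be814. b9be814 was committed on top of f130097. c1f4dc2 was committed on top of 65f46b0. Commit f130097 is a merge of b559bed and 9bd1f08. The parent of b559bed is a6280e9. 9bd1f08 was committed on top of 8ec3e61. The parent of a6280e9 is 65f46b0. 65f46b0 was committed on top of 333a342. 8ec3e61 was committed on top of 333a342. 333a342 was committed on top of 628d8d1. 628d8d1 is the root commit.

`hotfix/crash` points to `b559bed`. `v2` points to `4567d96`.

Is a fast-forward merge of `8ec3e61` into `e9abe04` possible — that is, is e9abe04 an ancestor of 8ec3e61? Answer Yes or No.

A fast-forward from e9abe04 to 8ec3e61 is possible iff e9abe04 is an ancestor of 8ec3e61.
Ancestors of 8ec3e61: {333a342, 628d8d1, 8ec3e61}.
e9abe04 is not among them, so fast-forward is not possible.

No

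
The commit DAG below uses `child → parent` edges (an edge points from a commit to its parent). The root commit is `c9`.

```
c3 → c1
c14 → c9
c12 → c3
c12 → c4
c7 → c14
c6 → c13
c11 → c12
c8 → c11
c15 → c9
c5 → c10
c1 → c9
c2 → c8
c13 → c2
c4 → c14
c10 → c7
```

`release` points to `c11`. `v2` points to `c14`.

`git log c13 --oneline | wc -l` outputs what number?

10

Walking parent pointers from c13: reachable set = {c1, c11, c12, c13, c14, c2, c3, c4, c8, c9}.
That is 10 commits.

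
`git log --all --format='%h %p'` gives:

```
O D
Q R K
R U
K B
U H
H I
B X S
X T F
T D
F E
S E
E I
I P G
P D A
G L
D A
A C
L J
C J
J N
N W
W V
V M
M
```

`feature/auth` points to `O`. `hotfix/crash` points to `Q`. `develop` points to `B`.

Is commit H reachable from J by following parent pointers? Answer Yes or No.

Ancestors of J: {J, M, N, V, W}.
H is not in that set, so it is not an ancestor of J.

No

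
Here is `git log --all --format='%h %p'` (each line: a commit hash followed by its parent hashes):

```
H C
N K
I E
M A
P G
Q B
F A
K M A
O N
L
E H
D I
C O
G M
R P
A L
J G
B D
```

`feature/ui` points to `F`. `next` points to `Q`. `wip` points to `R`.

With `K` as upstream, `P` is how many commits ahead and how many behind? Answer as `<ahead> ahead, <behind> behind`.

Reachable from P: {A, G, L, M, P}.
Reachable from K: {A, K, L, M}.
Only in P's history (ahead): {G, P} — 2.
Only in K's history (behind): {K} — 1.

2 ahead, 1 behind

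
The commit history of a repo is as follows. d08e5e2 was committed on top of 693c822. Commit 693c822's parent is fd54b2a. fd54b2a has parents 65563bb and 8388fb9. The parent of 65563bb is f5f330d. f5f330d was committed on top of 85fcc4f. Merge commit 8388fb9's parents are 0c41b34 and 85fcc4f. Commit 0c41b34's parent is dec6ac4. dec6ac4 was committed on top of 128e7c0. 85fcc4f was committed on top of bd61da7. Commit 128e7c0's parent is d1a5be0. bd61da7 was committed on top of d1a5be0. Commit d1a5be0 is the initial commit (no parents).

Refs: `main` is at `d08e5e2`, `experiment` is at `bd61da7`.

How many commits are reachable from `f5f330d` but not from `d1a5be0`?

3

Reachable from f5f330d: {85fcc4f, bd61da7, d1a5be0, f5f330d}.
Reachable from d1a5be0: {d1a5be0}.
In f5f330d's history but not d1a5be0's: {85fcc4f, bd61da7, f5f330d} — 3 commits.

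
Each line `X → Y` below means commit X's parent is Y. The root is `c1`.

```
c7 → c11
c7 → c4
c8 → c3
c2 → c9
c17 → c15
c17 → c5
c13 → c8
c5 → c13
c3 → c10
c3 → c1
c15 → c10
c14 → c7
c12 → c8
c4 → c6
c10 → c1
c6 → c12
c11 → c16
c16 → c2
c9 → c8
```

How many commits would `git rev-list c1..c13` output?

4

Reachable from c13: {c1, c10, c13, c3, c8}.
Reachable from c1: {c1}.
In c13's history but not c1's: {c10, c13, c3, c8} — 4 commits.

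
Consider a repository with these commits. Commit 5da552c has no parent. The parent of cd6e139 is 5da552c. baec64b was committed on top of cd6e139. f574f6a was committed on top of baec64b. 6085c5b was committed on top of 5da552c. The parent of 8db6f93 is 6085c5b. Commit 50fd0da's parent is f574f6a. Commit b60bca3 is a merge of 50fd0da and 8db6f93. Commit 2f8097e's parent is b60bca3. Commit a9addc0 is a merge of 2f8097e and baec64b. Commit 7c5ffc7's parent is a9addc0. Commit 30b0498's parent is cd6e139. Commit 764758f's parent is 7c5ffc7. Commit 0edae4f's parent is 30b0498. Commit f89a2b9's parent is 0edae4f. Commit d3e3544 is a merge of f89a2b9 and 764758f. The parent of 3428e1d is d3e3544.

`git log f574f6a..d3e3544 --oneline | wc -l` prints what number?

12

Reachable from d3e3544: {0edae4f, 2f8097e, 30b0498, 50fd0da, 5da552c, 6085c5b, 764758f, 7c5ffc7, 8db6f93, a9addc0, b60bca3, baec64b, cd6e139, d3e3544, f574f6a, f89a2b9}.
Reachable from f574f6a: {5da552c, baec64b, cd6e139, f574f6a}.
In d3e3544's history but not f574f6a's: {0edae4f, 2f8097e, 30b0498, 50fd0da, 6085c5b, 764758f, 7c5ffc7, 8db6f93, a9addc0, b60bca3, d3e3544, f89a2b9} — 12 commits.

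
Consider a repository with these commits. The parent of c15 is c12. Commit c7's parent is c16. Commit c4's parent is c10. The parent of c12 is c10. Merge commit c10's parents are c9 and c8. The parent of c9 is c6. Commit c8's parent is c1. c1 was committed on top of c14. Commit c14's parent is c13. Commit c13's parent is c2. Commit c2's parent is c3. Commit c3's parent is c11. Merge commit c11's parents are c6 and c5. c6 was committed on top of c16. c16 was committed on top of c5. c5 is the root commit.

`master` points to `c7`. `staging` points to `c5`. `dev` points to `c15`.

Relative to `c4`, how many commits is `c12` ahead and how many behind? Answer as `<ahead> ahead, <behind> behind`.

Reachable from c12: {c1, c10, c11, c12, c13, c14, c16, c2, c3, c5, c6, c8, c9}.
Reachable from c4: {c1, c10, c11, c13, c14, c16, c2, c3, c4, c5, c6, c8, c9}.
Only in c12's history (ahead): {c12} — 1.
Only in c4's history (behind): {c4} — 1.

1 ahead, 1 behind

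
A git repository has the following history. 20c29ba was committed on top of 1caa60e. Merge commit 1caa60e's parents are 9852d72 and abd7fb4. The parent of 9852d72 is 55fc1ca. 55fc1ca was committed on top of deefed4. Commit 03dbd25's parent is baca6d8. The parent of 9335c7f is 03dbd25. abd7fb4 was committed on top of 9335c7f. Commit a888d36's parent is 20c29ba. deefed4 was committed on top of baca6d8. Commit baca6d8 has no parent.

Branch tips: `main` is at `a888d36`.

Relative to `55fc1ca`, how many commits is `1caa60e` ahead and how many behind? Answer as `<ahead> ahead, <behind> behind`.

Reachable from 1caa60e: {03dbd25, 1caa60e, 55fc1ca, 9335c7f, 9852d72, abd7fb4, baca6d8, deefed4}.
Reachable from 55fc1ca: {55fc1ca, baca6d8, deefed4}.
Only in 1caa60e's history (ahead): {03dbd25, 1caa60e, 9335c7f, 9852d72, abd7fb4} — 5.
Only in 55fc1ca's history (behind): {} — 0.

5 ahead, 0 behind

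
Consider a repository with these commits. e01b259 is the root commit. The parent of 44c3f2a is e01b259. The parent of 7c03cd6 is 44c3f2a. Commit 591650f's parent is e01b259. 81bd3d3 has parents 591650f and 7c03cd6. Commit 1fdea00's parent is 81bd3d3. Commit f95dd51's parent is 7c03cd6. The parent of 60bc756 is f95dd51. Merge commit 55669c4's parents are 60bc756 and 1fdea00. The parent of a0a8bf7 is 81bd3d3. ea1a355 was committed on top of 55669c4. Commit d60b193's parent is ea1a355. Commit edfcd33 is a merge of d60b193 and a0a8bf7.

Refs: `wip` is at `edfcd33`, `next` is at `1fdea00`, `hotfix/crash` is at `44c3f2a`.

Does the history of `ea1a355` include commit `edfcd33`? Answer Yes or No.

No

Ancestors of ea1a355: {1fdea00, 44c3f2a, 55669c4, 591650f, 60bc756, 7c03cd6, 81bd3d3, e01b259, ea1a355, f95dd51}.
edfcd33 is not in that set, so it is not an ancestor of ea1a355.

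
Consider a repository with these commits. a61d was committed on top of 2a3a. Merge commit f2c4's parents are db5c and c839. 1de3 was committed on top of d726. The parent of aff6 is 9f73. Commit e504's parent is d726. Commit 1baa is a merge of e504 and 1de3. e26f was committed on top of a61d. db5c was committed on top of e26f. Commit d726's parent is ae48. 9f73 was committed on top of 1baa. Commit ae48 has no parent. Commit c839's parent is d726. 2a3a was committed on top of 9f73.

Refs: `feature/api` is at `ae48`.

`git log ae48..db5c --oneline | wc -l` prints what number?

Reachable from db5c: {1baa, 1de3, 2a3a, 9f73, a61d, ae48, d726, db5c, e26f, e504}.
Reachable from ae48: {ae48}.
In db5c's history but not ae48's: {1baa, 1de3, 2a3a, 9f73, a61d, d726, db5c, e26f, e504} — 9 commits.

9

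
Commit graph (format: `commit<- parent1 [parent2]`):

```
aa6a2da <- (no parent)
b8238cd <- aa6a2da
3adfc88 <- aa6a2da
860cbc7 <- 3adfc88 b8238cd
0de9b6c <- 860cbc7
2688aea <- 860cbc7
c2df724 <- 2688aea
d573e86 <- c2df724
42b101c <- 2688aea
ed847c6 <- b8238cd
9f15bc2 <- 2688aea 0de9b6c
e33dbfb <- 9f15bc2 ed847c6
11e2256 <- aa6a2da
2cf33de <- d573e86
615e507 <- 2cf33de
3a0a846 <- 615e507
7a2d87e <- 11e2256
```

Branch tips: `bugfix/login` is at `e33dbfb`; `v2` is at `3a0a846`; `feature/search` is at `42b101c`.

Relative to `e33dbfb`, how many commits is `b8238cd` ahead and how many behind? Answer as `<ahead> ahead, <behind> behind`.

Reachable from b8238cd: {aa6a2da, b8238cd}.
Reachable from e33dbfb: {0de9b6c, 2688aea, 3adfc88, 860cbc7, 9f15bc2, aa6a2da, b8238cd, e33dbfb, ed847c6}.
Only in b8238cd's history (ahead): {} — 0.
Only in e33dbfb's history (behind): {0de9b6c, 2688aea, 3adfc88, 860cbc7, 9f15bc2, e33dbfb, ed847c6} — 7.

0 ahead, 7 behind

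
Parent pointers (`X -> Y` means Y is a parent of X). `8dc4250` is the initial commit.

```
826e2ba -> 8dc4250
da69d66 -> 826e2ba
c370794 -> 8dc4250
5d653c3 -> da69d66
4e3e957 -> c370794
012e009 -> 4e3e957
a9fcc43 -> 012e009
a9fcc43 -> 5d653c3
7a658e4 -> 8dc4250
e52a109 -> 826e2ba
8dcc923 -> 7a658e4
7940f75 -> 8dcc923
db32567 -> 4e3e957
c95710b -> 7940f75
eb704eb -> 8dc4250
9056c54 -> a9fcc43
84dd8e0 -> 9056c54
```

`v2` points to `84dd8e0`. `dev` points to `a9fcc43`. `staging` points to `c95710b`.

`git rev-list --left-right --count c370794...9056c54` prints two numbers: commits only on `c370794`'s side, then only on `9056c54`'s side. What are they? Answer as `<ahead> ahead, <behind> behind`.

0 ahead, 7 behind

Reachable from c370794: {8dc4250, c370794}.
Reachable from 9056c54: {012e009, 4e3e957, 5d653c3, 826e2ba, 8dc4250, 9056c54, a9fcc43, c370794, da69d66}.
Only in c370794's history (ahead): {} — 0.
Only in 9056c54's history (behind): {012e009, 4e3e957, 5d653c3, 826e2ba, 9056c54, a9fcc43, da69d66} — 7.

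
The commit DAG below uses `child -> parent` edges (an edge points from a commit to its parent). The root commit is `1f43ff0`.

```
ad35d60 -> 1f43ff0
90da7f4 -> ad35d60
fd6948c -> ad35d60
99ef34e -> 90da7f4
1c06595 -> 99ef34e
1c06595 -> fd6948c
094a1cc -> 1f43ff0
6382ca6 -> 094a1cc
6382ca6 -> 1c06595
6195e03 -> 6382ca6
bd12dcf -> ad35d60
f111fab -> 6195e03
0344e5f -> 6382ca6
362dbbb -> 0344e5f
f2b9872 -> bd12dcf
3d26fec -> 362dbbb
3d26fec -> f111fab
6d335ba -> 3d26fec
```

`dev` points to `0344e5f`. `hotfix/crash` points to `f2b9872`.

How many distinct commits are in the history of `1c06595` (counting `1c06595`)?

Walking parent pointers from 1c06595: reachable set = {1c06595, 1f43ff0, 90da7f4, 99ef34e, ad35d60, fd6948c}.
That is 6 commits.

6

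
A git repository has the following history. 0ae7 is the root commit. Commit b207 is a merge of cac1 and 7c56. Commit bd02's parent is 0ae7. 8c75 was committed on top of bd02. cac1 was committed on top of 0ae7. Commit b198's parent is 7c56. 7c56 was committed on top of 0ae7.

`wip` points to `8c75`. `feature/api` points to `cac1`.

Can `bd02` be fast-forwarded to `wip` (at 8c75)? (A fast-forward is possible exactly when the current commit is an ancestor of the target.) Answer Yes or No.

A fast-forward from bd02 to 8c75 is possible iff bd02 is an ancestor of 8c75.
Ancestors of 8c75: {0ae7, 8c75, bd02}.
bd02 is among them, so fast-forward is possible.

Yes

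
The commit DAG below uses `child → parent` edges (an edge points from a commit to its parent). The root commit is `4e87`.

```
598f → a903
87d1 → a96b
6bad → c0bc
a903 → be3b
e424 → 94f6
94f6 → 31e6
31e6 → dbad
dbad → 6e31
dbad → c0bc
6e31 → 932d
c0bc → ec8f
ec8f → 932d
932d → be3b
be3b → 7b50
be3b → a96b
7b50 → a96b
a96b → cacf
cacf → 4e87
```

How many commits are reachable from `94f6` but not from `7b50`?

8

Reachable from 94f6: {31e6, 4e87, 6e31, 7b50, 932d, 94f6, a96b, be3b, c0bc, cacf, dbad, ec8f}.
Reachable from 7b50: {4e87, 7b50, a96b, cacf}.
In 94f6's history but not 7b50's: {31e6, 6e31, 932d, 94f6, be3b, c0bc, dbad, ec8f} — 8 commits.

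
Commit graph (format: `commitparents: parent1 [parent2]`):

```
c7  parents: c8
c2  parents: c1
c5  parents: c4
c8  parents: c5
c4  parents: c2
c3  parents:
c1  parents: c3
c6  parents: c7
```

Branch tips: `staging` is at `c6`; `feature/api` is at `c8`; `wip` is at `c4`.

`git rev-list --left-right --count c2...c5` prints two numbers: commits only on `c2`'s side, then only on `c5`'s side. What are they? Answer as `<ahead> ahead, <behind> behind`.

Reachable from c2: {c1, c2, c3}.
Reachable from c5: {c1, c2, c3, c4, c5}.
Only in c2's history (ahead): {} — 0.
Only in c5's history (behind): {c4, c5} — 2.

0 ahead, 2 behind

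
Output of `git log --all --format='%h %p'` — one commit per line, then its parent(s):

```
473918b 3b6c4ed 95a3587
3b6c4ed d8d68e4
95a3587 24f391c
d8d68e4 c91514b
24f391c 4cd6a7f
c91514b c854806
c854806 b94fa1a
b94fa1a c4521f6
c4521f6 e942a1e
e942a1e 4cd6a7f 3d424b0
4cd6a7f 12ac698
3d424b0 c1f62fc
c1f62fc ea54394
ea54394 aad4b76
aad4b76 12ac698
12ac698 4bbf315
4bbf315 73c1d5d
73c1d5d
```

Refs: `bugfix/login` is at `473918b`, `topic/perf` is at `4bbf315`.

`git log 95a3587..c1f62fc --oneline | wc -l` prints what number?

Reachable from c1f62fc: {12ac698, 4bbf315, 73c1d5d, aad4b76, c1f62fc, ea54394}.
Reachable from 95a3587: {12ac698, 24f391c, 4bbf315, 4cd6a7f, 73c1d5d, 95a3587}.
In c1f62fc's history but not 95a3587's: {aad4b76, c1f62fc, ea54394} — 3 commits.

3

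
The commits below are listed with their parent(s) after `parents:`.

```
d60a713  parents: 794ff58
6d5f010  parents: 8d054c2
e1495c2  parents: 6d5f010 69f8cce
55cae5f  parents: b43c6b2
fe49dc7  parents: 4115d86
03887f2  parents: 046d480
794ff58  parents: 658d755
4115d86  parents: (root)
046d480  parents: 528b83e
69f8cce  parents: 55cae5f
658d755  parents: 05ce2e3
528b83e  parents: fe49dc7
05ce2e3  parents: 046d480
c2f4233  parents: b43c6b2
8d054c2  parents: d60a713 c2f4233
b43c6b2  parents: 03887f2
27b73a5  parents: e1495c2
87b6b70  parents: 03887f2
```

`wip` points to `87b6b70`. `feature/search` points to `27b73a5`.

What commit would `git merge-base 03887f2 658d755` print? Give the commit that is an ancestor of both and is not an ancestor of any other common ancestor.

046d480

Ancestors of 03887f2: {03887f2, 046d480, 4115d86, 528b83e, fe49dc7}.
Ancestors of 658d755: {046d480, 05ce2e3, 4115d86, 528b83e, 658d755, fe49dc7}.
Common ancestors: {046d480, 4115d86, 528b83e, fe49dc7}.
Among these, 046d480 is not an ancestor of any other common ancestor — it is the merge base.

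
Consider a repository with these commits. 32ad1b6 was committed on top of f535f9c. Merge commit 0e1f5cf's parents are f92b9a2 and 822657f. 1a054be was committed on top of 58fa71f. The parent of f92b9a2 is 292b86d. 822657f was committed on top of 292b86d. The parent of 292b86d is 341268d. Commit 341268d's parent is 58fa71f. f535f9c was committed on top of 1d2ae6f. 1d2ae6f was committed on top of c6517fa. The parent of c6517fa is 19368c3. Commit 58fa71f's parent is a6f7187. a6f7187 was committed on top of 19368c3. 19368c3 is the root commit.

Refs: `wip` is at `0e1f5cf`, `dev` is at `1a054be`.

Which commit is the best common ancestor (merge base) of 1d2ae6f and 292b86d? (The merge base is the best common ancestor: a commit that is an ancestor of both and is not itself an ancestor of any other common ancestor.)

Ancestors of 1d2ae6f: {19368c3, 1d2ae6f, c6517fa}.
Ancestors of 292b86d: {19368c3, 292b86d, 341268d, 58fa71f, a6f7187}.
Common ancestors: {19368c3}.
The only common ancestor is 19368c3, so it is the merge base.

19368c3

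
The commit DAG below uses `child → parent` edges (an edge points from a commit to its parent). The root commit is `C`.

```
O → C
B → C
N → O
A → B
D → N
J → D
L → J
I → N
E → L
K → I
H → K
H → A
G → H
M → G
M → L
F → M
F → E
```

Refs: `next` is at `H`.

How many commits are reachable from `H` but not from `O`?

6

Reachable from H: {A, B, C, H, I, K, N, O}.
Reachable from O: {C, O}.
In H's history but not O's: {A, B, H, I, K, N} — 6 commits.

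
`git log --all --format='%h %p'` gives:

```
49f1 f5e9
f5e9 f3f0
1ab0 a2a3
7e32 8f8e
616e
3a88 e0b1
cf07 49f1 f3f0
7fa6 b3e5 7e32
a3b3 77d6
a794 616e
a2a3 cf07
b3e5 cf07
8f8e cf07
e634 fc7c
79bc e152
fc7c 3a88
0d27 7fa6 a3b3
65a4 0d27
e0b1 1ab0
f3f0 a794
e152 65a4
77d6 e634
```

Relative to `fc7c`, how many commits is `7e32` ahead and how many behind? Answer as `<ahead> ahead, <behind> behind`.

Reachable from 7e32: {49f1, 616e, 7e32, 8f8e, a794, cf07, f3f0, f5e9}.
Reachable from fc7c: {1ab0, 3a88, 49f1, 616e, a2a3, a794, cf07, e0b1, f3f0, f5e9, fc7c}.
Only in 7e32's history (ahead): {7e32, 8f8e} — 2.
Only in fc7c's history (behind): {1ab0, 3a88, a2a3, e0b1, fc7c} — 5.

2 ahead, 5 behind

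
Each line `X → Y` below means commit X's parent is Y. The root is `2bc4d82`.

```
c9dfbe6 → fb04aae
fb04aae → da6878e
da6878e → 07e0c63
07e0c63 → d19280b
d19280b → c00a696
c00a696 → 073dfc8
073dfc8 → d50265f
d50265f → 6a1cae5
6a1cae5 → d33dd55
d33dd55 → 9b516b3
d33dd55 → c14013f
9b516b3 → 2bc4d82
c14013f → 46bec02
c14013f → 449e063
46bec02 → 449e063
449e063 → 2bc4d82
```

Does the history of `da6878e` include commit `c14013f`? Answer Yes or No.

Ancestors of da6878e (commits reachable by following parents): {073dfc8, 07e0c63, 2bc4d82, 449e063, 46bec02, 6a1cae5, 9b516b3, c00a696, c14013f, d19280b, d33dd55, d50265f, da6878e}.
c14013f is in that set, so it is an ancestor of da6878e.

Yes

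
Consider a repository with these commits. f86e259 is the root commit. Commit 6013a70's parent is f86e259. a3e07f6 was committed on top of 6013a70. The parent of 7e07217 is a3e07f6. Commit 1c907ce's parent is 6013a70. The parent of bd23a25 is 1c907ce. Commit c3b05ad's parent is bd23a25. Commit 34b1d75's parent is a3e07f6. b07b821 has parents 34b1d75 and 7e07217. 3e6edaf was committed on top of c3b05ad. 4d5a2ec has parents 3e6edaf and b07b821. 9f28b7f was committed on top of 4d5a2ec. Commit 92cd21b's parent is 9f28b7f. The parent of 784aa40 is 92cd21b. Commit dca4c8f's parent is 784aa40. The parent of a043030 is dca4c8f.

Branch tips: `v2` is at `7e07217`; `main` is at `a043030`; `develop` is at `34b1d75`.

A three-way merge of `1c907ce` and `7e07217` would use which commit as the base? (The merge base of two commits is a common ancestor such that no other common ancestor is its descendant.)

6013a70

Ancestors of 1c907ce: {1c907ce, 6013a70, f86e259}.
Ancestors of 7e07217: {6013a70, 7e07217, a3e07f6, f86e259}.
Common ancestors: {6013a70, f86e259}.
Among these, 6013a70 is not an ancestor of any other common ancestor — it is the merge base.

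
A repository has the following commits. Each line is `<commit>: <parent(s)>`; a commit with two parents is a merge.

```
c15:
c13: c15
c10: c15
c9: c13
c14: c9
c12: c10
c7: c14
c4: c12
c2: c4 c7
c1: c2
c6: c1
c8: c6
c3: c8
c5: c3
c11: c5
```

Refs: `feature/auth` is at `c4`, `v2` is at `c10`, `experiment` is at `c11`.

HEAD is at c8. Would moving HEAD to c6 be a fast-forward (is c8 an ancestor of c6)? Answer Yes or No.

No

A fast-forward from c8 to c6 is possible iff c8 is an ancestor of c6.
Ancestors of c6: {c1, c10, c12, c13, c14, c15, c2, c4, c6, c7, c9}.
c8 is not among them, so fast-forward is not possible.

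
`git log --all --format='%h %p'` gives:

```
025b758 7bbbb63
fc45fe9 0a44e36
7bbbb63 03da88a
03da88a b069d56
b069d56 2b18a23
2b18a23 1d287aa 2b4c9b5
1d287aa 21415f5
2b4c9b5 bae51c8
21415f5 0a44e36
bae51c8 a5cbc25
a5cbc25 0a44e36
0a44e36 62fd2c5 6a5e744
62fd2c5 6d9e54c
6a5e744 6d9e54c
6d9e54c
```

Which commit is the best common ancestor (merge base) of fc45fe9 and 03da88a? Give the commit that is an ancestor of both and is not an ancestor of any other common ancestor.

0a44e36

Ancestors of fc45fe9: {0a44e36, 62fd2c5, 6a5e744, 6d9e54c, fc45fe9}.
Ancestors of 03da88a: {03da88a, 0a44e36, 1d287aa, 21415f5, 2b18a23, 2b4c9b5, 62fd2c5, 6a5e744, 6d9e54c, a5cbc25, b069d56, bae51c8}.
Common ancestors: {0a44e36, 62fd2c5, 6a5e744, 6d9e54c}.
Among these, 0a44e36 is not an ancestor of any other common ancestor — it is the merge base.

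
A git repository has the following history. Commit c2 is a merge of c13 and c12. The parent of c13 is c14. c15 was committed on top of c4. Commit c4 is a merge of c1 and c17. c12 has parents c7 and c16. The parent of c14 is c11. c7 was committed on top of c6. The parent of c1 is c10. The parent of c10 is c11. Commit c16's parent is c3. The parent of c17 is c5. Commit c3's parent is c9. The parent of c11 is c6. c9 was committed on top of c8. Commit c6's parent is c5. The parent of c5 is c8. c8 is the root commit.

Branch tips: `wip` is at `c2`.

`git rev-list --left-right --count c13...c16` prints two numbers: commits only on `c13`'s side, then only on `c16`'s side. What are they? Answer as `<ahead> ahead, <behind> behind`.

Reachable from c13: {c11, c13, c14, c5, c6, c8}.
Reachable from c16: {c16, c3, c8, c9}.
Only in c13's history (ahead): {c11, c13, c14, c5, c6} — 5.
Only in c16's history (behind): {c16, c3, c9} — 3.

5 ahead, 3 behind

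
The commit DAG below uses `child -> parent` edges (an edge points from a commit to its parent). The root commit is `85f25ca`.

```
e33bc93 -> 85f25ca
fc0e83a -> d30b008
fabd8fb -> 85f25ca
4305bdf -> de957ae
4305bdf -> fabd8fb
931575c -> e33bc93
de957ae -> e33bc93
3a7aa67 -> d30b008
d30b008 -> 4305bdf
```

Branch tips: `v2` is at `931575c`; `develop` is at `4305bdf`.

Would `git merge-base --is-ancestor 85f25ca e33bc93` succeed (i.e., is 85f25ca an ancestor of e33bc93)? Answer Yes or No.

Yes

Ancestors of e33bc93 (commits reachable by following parents): {85f25ca, e33bc93}.
85f25ca is in that set, so it is an ancestor of e33bc93.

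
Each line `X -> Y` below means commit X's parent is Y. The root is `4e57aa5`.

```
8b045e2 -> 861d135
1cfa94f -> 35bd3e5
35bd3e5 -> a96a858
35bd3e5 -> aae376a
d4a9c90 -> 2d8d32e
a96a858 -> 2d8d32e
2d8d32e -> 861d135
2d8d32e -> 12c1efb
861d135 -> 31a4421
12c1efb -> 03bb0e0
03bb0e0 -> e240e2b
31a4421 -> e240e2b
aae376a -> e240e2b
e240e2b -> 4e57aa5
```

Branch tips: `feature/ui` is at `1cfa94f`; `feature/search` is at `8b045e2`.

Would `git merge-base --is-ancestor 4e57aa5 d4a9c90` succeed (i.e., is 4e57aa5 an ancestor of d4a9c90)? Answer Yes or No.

Yes

Ancestors of d4a9c90 (commits reachable by following parents): {03bb0e0, 12c1efb, 2d8d32e, 31a4421, 4e57aa5, 861d135, d4a9c90, e240e2b}.
4e57aa5 is in that set, so it is an ancestor of d4a9c90.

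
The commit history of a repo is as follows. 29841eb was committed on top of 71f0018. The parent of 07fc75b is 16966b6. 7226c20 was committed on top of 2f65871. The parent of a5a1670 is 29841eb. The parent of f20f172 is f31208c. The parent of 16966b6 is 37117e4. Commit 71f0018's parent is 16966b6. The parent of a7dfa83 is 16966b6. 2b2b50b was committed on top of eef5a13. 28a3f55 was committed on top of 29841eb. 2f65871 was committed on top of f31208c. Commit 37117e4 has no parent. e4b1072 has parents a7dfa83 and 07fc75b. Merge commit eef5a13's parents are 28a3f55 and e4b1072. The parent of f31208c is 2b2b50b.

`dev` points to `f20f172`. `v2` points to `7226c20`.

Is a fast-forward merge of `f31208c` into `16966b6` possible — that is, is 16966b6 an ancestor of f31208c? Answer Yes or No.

Yes

A fast-forward from 16966b6 to f31208c is possible iff 16966b6 is an ancestor of f31208c.
Ancestors of f31208c: {07fc75b, 16966b6, 28a3f55, 29841eb, 2b2b50b, 37117e4, 71f0018, a7dfa83, e4b1072, eef5a13, f31208c}.
16966b6 is among them, so fast-forward is possible.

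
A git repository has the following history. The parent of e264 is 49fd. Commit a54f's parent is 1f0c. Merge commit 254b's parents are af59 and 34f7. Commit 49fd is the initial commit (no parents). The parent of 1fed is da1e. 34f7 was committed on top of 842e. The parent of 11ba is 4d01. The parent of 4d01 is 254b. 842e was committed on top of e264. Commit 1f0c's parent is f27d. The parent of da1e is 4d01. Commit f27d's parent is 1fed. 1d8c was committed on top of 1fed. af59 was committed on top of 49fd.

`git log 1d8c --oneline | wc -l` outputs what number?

Walking parent pointers from 1d8c: reachable set = {1d8c, 1fed, 254b, 34f7, 49fd, 4d01, 842e, af59, da1e, e264}.
That is 10 commits.

10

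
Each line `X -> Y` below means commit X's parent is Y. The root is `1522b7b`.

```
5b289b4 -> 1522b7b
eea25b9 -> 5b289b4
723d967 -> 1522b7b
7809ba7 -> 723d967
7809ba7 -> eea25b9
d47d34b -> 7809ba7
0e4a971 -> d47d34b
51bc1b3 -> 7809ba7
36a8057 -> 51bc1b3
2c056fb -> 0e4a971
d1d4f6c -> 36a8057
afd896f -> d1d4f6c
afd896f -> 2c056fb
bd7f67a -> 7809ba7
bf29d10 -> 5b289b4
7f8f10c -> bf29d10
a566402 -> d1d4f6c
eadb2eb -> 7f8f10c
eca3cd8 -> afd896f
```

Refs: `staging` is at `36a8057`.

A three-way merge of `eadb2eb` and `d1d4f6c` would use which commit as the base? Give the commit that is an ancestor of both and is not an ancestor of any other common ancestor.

5b289b4

Ancestors of eadb2eb: {1522b7b, 5b289b4, 7f8f10c, bf29d10, eadb2eb}.
Ancestors of d1d4f6c: {1522b7b, 36a8057, 51bc1b3, 5b289b4, 723d967, 7809ba7, d1d4f6c, eea25b9}.
Common ancestors: {1522b7b, 5b289b4}.
Among these, 5b289b4 is not an ancestor of any other common ancestor — it is the merge base.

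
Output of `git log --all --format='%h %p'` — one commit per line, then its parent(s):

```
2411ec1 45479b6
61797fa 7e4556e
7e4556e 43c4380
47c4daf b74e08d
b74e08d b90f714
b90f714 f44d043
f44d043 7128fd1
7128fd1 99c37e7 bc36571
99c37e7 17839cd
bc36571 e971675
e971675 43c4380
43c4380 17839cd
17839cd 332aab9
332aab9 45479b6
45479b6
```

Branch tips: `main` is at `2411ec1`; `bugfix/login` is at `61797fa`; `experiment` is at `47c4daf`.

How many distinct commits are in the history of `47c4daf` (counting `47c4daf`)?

Walking parent pointers from 47c4daf: reachable set = {17839cd, 332aab9, 43c4380, 45479b6, 47c4daf, 7128fd1, 99c37e7, b74e08d, b90f714, bc36571, e971675, f44d043}.
That is 12 commits.

12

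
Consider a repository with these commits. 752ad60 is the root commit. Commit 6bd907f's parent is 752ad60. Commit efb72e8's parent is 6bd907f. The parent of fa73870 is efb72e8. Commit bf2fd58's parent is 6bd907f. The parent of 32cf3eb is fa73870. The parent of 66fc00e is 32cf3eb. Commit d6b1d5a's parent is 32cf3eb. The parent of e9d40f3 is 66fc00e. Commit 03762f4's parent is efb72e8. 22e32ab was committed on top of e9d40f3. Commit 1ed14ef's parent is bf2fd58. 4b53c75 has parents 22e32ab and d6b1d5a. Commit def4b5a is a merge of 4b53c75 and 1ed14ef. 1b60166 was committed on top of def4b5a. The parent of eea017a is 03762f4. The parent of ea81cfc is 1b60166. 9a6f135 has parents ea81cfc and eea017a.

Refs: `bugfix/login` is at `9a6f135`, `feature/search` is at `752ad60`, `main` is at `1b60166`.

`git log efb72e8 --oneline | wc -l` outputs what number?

Walking parent pointers from efb72e8: reachable set = {6bd907f, 752ad60, efb72e8}.
That is 3 commits.

3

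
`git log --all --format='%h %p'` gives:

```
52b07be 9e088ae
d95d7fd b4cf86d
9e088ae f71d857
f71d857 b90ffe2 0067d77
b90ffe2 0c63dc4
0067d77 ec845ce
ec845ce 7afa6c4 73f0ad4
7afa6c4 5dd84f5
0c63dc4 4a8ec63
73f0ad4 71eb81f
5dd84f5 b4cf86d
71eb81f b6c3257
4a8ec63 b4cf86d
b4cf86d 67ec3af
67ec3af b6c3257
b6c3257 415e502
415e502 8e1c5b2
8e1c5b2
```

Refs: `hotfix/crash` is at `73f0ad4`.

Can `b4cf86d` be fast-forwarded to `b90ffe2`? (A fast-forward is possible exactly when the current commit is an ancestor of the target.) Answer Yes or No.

A fast-forward from b4cf86d to b90ffe2 is possible iff b4cf86d is an ancestor of b90ffe2.
Ancestors of b90ffe2: {0c63dc4, 415e502, 4a8ec63, 67ec3af, 8e1c5b2, b4cf86d, b6c3257, b90ffe2}.
b4cf86d is among them, so fast-forward is possible.

Yes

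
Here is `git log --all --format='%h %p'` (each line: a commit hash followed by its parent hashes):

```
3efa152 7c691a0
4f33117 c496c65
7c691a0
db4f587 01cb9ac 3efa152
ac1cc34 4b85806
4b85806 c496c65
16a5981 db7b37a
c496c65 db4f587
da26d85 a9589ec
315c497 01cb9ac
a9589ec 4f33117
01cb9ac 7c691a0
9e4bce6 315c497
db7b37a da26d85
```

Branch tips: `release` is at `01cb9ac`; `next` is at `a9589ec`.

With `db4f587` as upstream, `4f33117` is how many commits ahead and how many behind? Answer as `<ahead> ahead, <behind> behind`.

2 ahead, 0 behind

Reachable from 4f33117: {01cb9ac, 3efa152, 4f33117, 7c691a0, c496c65, db4f587}.
Reachable from db4f587: {01cb9ac, 3efa152, 7c691a0, db4f587}.
Only in 4f33117's history (ahead): {4f33117, c496c65} — 2.
Only in db4f587's history (behind): {} — 0.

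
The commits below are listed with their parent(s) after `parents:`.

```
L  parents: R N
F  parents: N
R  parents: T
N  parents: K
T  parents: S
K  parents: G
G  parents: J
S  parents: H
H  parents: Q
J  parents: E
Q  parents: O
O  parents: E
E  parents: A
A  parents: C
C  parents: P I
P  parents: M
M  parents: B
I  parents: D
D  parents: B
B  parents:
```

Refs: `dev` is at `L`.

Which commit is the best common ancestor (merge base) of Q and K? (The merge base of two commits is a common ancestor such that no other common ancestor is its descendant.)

E

Ancestors of Q: {A, B, C, D, E, I, M, O, P, Q}.
Ancestors of K: {A, B, C, D, E, G, I, J, K, M, P}.
Common ancestors: {A, B, C, D, E, I, M, P}.
Among these, E is not an ancestor of any other common ancestor — it is the merge base.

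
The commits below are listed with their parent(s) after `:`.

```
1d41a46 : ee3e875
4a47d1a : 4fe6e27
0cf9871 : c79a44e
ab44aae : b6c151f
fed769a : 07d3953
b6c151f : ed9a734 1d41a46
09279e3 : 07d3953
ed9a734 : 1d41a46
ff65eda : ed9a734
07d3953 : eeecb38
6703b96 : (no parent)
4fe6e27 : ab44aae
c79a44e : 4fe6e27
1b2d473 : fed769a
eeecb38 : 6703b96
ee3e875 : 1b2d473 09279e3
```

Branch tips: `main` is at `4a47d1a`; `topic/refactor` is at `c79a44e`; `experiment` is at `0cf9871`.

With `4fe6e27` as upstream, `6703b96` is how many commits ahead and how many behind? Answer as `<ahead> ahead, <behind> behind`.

Reachable from 6703b96: {6703b96}.
Reachable from 4fe6e27: {07d3953, 09279e3, 1b2d473, 1d41a46, 4fe6e27, 6703b96, ab44aae, b6c151f, ed9a734, ee3e875, eeecb38, fed769a}.
Only in 6703b96's history (ahead): {} — 0.
Only in 4fe6e27's history (behind): {07d3953, 09279e3, 1b2d473, 1d41a46, 4fe6e27, ab44aae, b6c151f, ed9a734, ee3e875, eeecb38, fed769a} — 11.

0 ahead, 11 behind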